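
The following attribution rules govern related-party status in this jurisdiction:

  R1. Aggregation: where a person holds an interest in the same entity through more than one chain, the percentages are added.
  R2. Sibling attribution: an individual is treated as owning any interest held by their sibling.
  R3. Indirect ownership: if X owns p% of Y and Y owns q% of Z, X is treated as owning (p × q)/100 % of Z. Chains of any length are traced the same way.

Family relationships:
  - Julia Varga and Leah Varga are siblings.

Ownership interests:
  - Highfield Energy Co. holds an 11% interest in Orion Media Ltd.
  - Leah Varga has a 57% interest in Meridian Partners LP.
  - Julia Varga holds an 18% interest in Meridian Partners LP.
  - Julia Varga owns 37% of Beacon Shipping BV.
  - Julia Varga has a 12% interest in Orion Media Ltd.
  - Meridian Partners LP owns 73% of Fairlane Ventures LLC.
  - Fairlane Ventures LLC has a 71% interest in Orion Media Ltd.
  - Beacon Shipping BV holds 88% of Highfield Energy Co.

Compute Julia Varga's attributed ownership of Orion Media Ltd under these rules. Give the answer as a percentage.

By sibling attribution (R2), Julia Varga is treated as also owning Leah Varga's interest in Meridian Partners LP, giving 18% + 57% = 75%.
Chain via Meridian Partners LP → Fairlane Ventures LLC (R3): 75% × 73% × 71% = 38.8725% of Orion Media Ltd.
Chain via Beacon Shipping BV → Highfield Energy Co. (R3): 37% × 88% × 11% = 3.5816% of Orion Media Ltd.
Direct interest in Orion Media Ltd: 12%.
Aggregating (R1): 38.8725% + 3.5816% + 12% = 54.4541%.

54.4541%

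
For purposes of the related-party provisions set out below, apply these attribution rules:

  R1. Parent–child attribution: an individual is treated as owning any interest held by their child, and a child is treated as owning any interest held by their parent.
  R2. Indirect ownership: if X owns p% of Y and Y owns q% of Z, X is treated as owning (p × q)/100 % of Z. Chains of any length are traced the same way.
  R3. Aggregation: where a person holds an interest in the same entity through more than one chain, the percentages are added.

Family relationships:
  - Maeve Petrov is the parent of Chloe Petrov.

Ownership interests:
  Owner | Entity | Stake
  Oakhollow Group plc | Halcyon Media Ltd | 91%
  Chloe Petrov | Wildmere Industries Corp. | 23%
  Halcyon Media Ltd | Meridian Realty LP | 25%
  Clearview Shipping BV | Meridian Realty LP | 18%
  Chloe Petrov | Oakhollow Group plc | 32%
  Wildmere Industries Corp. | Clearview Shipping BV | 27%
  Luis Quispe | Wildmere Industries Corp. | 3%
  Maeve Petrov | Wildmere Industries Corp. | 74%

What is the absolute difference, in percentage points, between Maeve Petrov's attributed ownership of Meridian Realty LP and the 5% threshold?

By parent–child attribution (R1), Maeve Petrov is treated as also owning Chloe Petrov's interest in Wildmere Industries Corp, giving 74% + 23% = 97%.
By parent–child attribution (R1), Maeve Petrov is treated as owning Chloe Petrov's 32% interest in Oakhollow Group plc.
Chain via Wildmere Industries Corp. → Clearview Shipping BV (R2): 97% × 27% × 18% = 4.7142% of Meridian Realty LP.
Chain via Oakhollow Group plc → Halcyon Media Ltd (R2): 32% × 91% × 25% = 7.28% of Meridian Realty LP.
Aggregating (R3): 4.7142% + 7.28% = 11.9942%.
11.9942% exceeds the 5% threshold by 6.9942 percentage points.

6.9942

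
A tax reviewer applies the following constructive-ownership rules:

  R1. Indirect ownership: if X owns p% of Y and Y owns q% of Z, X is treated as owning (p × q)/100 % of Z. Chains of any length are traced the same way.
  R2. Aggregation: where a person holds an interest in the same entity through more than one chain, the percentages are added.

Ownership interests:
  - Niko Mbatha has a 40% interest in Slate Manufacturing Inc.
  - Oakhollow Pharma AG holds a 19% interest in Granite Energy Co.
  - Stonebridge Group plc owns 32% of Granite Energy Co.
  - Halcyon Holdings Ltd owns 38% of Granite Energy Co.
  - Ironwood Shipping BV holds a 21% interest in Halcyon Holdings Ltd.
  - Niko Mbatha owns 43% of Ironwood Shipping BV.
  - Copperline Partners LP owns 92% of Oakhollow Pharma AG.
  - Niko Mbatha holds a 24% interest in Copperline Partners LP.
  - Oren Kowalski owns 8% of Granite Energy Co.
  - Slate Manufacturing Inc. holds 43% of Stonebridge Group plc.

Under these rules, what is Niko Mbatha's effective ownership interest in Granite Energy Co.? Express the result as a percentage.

13.1306%

Chain via Ironwood Shipping BV → Halcyon Holdings Ltd (R1): 43% × 21% × 38% = 3.4314% of Granite Energy Co.
Chain via Slate Manufacturing Inc. → Stonebridge Group plc (R1): 40% × 43% × 32% = 5.504% of Granite Energy Co.
Chain via Copperline Partners LP → Oakhollow Pharma AG (R1): 24% × 92% × 19% = 4.1952% of Granite Energy Co.
Aggregating (R2): 3.4314% + 5.504% + 4.1952% = 13.1306%.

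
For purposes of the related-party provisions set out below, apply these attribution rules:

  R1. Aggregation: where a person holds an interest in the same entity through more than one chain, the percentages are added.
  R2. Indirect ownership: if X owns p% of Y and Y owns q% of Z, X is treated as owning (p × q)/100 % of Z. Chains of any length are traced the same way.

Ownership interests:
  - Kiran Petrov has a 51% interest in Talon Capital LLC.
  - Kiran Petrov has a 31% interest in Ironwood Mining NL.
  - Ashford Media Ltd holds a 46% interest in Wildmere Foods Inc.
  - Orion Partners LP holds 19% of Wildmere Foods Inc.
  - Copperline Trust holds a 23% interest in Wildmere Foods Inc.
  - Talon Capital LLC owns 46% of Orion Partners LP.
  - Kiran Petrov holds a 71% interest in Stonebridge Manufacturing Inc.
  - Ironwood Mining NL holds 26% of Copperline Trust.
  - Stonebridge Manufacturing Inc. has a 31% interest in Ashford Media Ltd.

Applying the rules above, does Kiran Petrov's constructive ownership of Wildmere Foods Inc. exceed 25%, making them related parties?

Chain via Talon Capital LLC → Orion Partners LP (R2): 51% × 46% × 19% = 4.4574% of Wildmere Foods Inc.
Chain via Stonebridge Manufacturing Inc. → Ashford Media Ltd (R2): 71% × 31% × 46% = 10.1246% of Wildmere Foods Inc.
Chain via Ironwood Mining NL → Copperline Trust (R2): 31% × 26% × 23% = 1.8538% of Wildmere Foods Inc.
Aggregating (R1): 4.4574% + 10.1246% + 1.8538% = 16.4358%.
16.4358% does not exceed the 25% threshold, so Kiran is not a related party to Wildmere Foods Inc.

No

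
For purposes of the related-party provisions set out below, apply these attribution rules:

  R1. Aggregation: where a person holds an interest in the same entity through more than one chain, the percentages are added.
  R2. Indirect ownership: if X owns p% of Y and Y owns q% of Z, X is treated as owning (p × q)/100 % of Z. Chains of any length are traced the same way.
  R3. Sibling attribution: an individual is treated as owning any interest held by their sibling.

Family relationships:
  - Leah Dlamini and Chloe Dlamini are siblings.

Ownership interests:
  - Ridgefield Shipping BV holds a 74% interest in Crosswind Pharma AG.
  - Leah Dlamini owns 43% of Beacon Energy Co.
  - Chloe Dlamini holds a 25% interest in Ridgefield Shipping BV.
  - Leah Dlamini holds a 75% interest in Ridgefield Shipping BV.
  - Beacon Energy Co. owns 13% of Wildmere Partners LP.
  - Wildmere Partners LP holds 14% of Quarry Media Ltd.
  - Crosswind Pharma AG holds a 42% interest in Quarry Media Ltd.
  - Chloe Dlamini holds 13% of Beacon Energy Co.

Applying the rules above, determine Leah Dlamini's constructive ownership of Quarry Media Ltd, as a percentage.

By sibling attribution (R3), Leah Dlamini is treated as also owning Chloe Dlamini's interest in Beacon Energy Co, giving 43% + 13% = 56%.
By sibling attribution (R3), Leah Dlamini is treated as also owning Chloe Dlamini's interest in Ridgefield Shipping BV, giving 75% + 25% = 100%.
Chain via Beacon Energy Co. → Wildmere Partners LP (R2): 56% × 13% × 14% = 1.0192% of Quarry Media Ltd.
Chain via Ridgefield Shipping BV → Crosswind Pharma AG (R2): 100% × 74% × 42% = 31.08% of Quarry Media Ltd.
Aggregating (R1): 1.0192% + 31.08% = 32.0992%.

32.0992%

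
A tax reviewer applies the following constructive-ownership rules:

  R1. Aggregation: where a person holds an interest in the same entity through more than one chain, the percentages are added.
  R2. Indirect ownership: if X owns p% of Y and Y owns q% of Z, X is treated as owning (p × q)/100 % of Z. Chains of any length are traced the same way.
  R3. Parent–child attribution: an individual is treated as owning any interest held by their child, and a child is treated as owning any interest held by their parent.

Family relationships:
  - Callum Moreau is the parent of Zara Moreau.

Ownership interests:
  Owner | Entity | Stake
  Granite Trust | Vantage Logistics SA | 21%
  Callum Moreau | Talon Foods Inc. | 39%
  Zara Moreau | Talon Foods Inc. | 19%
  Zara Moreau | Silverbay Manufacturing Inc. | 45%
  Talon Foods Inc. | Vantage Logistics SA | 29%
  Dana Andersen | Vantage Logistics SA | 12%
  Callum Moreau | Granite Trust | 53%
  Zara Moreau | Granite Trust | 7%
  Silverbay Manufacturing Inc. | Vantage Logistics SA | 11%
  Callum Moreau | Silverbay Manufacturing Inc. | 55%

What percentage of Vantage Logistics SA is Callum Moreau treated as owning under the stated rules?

40.42%

By parent–child attribution (R3), Callum Moreau is treated as also owning Zara Moreau's interest in Granite Trust, giving 53% + 7% = 60%.
By parent–child attribution (R3), Callum Moreau is treated as also owning Zara Moreau's interest in Talon Foods Inc, giving 39% + 19% = 58%.
By parent–child attribution (R3), Callum Moreau is treated as also owning Zara Moreau's interest in Silverbay Manufacturing Inc, giving 55% + 45% = 100%.
Chain via Granite Trust (R2): 60% × 21% = 12.6% of Vantage Logistics SA.
Chain via Talon Foods Inc. (R2): 58% × 29% = 16.82% of Vantage Logistics SA.
Chain via Silverbay Manufacturing Inc. (R2): 100% × 11% = 11% of Vantage Logistics SA.
Aggregating (R1): 12.6% + 16.82% + 11% = 40.42%.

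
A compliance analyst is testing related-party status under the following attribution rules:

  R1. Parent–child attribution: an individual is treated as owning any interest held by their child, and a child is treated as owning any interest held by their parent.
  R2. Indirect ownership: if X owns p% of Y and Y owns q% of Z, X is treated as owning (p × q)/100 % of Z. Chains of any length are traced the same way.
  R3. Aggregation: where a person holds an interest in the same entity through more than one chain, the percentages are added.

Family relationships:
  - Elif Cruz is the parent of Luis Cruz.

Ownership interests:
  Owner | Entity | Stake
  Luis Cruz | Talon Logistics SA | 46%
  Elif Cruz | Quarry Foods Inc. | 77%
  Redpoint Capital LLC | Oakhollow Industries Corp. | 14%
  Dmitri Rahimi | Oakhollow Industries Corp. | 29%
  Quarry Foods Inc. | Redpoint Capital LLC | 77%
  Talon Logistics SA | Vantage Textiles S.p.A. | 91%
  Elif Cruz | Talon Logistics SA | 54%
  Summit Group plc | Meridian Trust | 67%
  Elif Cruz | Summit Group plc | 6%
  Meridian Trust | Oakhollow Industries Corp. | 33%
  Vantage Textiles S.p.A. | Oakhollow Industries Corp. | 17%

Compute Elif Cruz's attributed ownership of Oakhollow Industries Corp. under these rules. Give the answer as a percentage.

25.0972%

By parent–child attribution (R1), Elif Cruz is treated as also owning Luis Cruz's interest in Talon Logistics SA, giving 54% + 46% = 100%.
Chain via Talon Logistics SA → Vantage Textiles S.p.A. (R2): 100% × 91% × 17% = 15.47% of Oakhollow Industries Corp.
Chain via Quarry Foods Inc. → Redpoint Capital LLC (R2): 77% × 77% × 14% = 8.3006% of Oakhollow Industries Corp.
Chain via Summit Group plc → Meridian Trust (R2): 6% × 67% × 33% = 1.3266% of Oakhollow Industries Corp.
Aggregating (R3): 15.47% + 8.3006% + 1.3266% = 25.0972%.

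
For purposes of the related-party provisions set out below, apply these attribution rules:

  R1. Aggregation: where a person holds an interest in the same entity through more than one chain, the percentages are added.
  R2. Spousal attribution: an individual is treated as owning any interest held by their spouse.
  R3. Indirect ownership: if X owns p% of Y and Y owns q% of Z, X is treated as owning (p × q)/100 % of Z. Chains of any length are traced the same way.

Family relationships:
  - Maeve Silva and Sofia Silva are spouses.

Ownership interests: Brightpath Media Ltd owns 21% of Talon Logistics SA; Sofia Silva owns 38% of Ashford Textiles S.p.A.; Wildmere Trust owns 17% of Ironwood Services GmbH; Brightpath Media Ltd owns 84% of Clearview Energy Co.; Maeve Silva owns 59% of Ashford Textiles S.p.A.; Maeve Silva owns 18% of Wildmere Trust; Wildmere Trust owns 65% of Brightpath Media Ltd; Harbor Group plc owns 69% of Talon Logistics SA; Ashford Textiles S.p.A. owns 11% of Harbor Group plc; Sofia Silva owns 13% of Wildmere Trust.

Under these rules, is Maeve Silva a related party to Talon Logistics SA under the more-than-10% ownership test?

By spousal attribution (R2), Maeve Silva is treated as also owning Sofia Silva's interest in Ashford Textiles S.p.A, giving 59% + 38% = 97%.
By spousal attribution (R2), Maeve Silva is treated as also owning Sofia Silva's interest in Wildmere Trust, giving 18% + 13% = 31%.
Chain via Ashford Textiles S.p.A. → Harbor Group plc (R3): 97% × 11% × 69% = 7.3623% of Talon Logistics SA.
Chain via Wildmere Trust → Brightpath Media Ltd (R3): 31% × 65% × 21% = 4.2315% of Talon Logistics SA.
Aggregating (R1): 7.3623% + 4.2315% = 11.5938%.
11.5938% exceeds the 10% threshold, so Maeve is a related party to Talon Logistics SA.

Yes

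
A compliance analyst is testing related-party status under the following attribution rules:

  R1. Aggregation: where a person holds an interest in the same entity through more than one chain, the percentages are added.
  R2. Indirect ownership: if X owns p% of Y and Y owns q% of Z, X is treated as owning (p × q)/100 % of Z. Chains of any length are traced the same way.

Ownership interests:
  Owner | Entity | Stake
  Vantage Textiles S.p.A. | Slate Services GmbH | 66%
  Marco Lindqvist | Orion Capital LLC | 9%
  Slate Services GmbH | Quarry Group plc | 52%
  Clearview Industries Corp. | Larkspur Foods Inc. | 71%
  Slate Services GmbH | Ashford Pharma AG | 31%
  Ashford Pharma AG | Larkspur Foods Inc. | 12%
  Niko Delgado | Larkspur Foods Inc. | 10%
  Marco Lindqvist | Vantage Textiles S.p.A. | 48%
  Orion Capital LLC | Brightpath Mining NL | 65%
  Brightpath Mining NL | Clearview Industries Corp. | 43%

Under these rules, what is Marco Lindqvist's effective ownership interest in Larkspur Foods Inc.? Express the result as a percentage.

2.964501%

Chain via Vantage Textiles S.p.A. → Slate Services GmbH → Ashford Pharma AG (R2): 48% × 66% × 31% × 12% = 1.178496% of Larkspur Foods Inc.
Chain via Orion Capital LLC → Brightpath Mining NL → Clearview Industries Corp. (R2): 9% × 65% × 43% × 71% = 1.786005% of Larkspur Foods Inc.
Aggregating (R1): 1.178496% + 1.786005% = 2.964501%.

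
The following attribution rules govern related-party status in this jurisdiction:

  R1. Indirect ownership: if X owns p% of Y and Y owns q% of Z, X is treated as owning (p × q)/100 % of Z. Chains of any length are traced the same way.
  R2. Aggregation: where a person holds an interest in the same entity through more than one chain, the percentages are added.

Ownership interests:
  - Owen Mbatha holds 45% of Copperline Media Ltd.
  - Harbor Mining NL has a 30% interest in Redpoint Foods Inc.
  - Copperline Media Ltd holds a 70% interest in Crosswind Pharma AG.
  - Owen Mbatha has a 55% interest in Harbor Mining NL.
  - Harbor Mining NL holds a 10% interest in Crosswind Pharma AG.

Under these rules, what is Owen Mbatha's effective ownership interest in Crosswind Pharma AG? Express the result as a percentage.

37%

Chain via Copperline Media Ltd (R1): 45% × 70% = 31.5% of Crosswind Pharma AG.
Chain via Harbor Mining NL (R1): 55% × 10% = 5.5% of Crosswind Pharma AG.
Aggregating (R2): 31.5% + 5.5% = 37%.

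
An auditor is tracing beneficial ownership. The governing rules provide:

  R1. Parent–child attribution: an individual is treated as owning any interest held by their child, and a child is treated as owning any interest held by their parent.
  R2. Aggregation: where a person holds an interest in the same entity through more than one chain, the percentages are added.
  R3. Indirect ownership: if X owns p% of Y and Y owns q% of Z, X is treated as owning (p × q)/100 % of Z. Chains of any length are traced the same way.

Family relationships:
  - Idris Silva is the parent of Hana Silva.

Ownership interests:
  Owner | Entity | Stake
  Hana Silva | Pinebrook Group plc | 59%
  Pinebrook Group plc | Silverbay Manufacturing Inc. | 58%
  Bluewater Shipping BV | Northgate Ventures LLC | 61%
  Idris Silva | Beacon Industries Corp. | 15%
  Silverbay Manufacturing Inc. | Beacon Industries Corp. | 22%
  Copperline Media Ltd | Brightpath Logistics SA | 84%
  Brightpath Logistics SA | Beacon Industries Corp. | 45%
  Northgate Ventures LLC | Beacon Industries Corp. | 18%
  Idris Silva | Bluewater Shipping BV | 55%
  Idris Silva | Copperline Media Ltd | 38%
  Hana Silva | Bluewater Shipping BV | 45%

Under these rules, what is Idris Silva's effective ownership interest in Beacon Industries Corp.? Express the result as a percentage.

By parent–child attribution (R1), Idris Silva is treated as also owning Hana Silva's interest in Bluewater Shipping BV, giving 55% + 45% = 100%.
By parent–child attribution (R1), Idris Silva is treated as owning Hana Silva's 59% interest in Pinebrook Group plc.
Chain via Bluewater Shipping BV → Northgate Ventures LLC (R3): 100% × 61% × 18% = 10.98% of Beacon Industries Corp.
Chain via Copperline Media Ltd → Brightpath Logistics SA (R3): 38% × 84% × 45% = 14.364% of Beacon Industries Corp.
Direct interest in Beacon Industries Corp: 15%.
Chain via Pinebrook Group plc → Silverbay Manufacturing Inc. (R3): 59% × 58% × 22% = 7.5284% of Beacon Industries Corp.
Aggregating (R2): 10.98% + 14.364% + 15% + 7.5284% = 47.8724%.

47.8724%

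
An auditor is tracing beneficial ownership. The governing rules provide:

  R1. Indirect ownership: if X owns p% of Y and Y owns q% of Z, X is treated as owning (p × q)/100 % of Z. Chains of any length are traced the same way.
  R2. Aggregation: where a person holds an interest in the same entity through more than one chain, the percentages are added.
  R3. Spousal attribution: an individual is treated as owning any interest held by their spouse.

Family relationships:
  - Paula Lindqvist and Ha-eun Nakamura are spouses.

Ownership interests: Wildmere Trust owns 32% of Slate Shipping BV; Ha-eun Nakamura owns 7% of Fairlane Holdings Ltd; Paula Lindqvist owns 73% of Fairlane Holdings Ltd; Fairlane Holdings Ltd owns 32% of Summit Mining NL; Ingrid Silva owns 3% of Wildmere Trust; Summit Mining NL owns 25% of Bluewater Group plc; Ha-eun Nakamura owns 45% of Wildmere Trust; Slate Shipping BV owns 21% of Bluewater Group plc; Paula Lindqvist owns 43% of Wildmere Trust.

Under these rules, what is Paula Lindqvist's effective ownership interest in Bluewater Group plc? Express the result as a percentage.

12.3136%

By spousal attribution (R3), Paula Lindqvist is treated as also owning Ha-eun Nakamura's interest in Fairlane Holdings Ltd, giving 73% + 7% = 80%.
By spousal attribution (R3), Paula Lindqvist is treated as also owning Ha-eun Nakamura's interest in Wildmere Trust, giving 43% + 45% = 88%.
Chain via Fairlane Holdings Ltd → Summit Mining NL (R1): 80% × 32% × 25% = 6.4% of Bluewater Group plc.
Chain via Wildmere Trust → Slate Shipping BV (R1): 88% × 32% × 21% = 5.9136% of Bluewater Group plc.
Aggregating (R2): 6.4% + 5.9136% = 12.3136%.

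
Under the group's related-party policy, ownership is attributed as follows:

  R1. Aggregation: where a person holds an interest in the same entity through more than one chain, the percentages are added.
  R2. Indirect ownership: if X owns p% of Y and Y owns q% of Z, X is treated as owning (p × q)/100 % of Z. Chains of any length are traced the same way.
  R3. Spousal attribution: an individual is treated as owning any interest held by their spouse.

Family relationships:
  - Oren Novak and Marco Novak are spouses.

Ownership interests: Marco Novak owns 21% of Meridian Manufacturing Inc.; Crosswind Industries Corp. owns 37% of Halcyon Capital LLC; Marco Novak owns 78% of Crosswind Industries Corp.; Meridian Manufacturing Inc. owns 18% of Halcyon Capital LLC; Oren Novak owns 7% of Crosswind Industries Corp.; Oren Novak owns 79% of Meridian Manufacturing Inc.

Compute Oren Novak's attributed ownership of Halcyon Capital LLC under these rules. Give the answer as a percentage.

49.45%

By spousal attribution (R3), Oren Novak is treated as also owning Marco Novak's interest in Crosswind Industries Corp, giving 7% + 78% = 85%.
By spousal attribution (R3), Oren Novak is treated as also owning Marco Novak's interest in Meridian Manufacturing Inc, giving 79% + 21% = 100%.
Chain via Crosswind Industries Corp. (R2): 85% × 37% = 31.45% of Halcyon Capital LLC.
Chain via Meridian Manufacturing Inc. (R2): 100% × 18% = 18% of Halcyon Capital LLC.
Aggregating (R1): 31.45% + 18% = 49.45%.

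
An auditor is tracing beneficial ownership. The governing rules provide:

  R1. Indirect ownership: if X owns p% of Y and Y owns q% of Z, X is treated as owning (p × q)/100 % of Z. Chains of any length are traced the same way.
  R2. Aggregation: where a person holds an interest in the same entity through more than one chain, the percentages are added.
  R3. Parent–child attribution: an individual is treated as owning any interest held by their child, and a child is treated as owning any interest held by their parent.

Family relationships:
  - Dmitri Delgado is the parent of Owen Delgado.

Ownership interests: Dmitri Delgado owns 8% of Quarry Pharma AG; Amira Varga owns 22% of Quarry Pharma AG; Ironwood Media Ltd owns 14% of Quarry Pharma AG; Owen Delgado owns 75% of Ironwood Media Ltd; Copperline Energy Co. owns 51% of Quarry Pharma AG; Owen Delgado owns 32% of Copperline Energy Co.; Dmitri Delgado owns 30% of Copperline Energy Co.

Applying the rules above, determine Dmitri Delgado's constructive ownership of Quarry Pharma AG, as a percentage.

By parent–child attribution (R3), Dmitri Delgado is treated as also owning Owen Delgado's interest in Copperline Energy Co, giving 30% + 32% = 62%.
By parent–child attribution (R3), Dmitri Delgado is treated as owning Owen Delgado's 75% interest in Ironwood Media Ltd.
Chain via Copperline Energy Co. (R1): 62% × 51% = 31.62% of Quarry Pharma AG.
Direct interest in Quarry Pharma AG: 8%.
Chain via Ironwood Media Ltd (R1): 75% × 14% = 10.5% of Quarry Pharma AG.
Aggregating (R2): 31.62% + 8% + 10.5% = 50.12%.

50.12%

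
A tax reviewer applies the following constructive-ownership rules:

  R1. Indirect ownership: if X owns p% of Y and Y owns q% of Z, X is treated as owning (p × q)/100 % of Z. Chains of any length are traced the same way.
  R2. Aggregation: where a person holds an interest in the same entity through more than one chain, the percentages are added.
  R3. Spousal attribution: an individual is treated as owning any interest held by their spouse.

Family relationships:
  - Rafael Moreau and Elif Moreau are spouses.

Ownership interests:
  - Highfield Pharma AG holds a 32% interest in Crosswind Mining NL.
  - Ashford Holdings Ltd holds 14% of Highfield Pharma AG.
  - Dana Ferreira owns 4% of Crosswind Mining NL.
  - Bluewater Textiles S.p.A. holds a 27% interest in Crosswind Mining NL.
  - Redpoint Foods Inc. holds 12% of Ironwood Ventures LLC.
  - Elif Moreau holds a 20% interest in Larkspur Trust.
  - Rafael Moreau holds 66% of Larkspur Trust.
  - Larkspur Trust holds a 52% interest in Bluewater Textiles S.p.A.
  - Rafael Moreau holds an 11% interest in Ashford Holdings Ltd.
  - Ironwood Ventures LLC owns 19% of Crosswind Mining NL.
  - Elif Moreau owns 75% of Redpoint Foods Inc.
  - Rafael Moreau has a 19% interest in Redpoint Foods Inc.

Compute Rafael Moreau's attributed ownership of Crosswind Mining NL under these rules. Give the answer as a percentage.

14.7104%

By spousal attribution (R3), Rafael Moreau is treated as also owning Elif Moreau's interest in Redpoint Foods Inc, giving 19% + 75% = 94%.
By spousal attribution (R3), Rafael Moreau is treated as also owning Elif Moreau's interest in Larkspur Trust, giving 66% + 20% = 86%.
Chain via Redpoint Foods Inc. → Ironwood Ventures LLC (R1): 94% × 12% × 19% = 2.1432% of Crosswind Mining NL.
Chain via Ashford Holdings Ltd → Highfield Pharma AG (R1): 11% × 14% × 32% = 0.4928% of Crosswind Mining NL.
Chain via Larkspur Trust → Bluewater Textiles S.p.A. (R1): 86% × 52% × 27% = 12.0744% of Crosswind Mining NL.
Aggregating (R2): 2.1432% + 0.4928% + 12.0744% = 14.7104%.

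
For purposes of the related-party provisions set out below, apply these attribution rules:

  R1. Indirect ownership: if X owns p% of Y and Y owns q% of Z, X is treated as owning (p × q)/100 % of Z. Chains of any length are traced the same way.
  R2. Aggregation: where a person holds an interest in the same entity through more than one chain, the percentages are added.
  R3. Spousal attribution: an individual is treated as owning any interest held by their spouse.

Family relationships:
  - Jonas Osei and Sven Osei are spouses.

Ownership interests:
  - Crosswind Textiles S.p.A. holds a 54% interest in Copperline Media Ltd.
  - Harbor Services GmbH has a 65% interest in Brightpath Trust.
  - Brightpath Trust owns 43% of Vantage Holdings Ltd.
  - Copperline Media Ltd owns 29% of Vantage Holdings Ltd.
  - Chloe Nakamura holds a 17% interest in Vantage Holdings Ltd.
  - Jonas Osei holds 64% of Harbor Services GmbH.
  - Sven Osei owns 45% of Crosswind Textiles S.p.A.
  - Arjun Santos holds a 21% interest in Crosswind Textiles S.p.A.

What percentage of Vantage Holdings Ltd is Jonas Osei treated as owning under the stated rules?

By spousal attribution (R3), Jonas Osei is treated as owning Sven Osei's 45% interest in Crosswind Textiles S.p.A.
Chain via Harbor Services GmbH → Brightpath Trust (R1): 64% × 65% × 43% = 17.888% of Vantage Holdings Ltd.
Chain via Crosswind Textiles S.p.A. → Copperline Media Ltd (R1): 45% × 54% × 29% = 7.047% of Vantage Holdings Ltd.
Aggregating (R2): 17.888% + 7.047% = 24.935%.

24.935%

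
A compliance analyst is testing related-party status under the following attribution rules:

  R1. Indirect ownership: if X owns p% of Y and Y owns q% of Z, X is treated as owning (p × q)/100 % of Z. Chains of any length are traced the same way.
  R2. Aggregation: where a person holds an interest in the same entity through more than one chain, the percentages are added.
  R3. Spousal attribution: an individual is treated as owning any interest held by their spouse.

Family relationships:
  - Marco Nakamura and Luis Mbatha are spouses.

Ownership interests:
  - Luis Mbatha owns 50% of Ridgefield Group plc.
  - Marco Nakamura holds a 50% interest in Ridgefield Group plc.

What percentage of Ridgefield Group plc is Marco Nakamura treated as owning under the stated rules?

100%

By spousal attribution (R3), Marco Nakamura is treated as also owning Luis Mbatha's interest in Ridgefield Group plc, giving 50% + 50% = 100%.
Direct interest in Ridgefield Group plc: 100%.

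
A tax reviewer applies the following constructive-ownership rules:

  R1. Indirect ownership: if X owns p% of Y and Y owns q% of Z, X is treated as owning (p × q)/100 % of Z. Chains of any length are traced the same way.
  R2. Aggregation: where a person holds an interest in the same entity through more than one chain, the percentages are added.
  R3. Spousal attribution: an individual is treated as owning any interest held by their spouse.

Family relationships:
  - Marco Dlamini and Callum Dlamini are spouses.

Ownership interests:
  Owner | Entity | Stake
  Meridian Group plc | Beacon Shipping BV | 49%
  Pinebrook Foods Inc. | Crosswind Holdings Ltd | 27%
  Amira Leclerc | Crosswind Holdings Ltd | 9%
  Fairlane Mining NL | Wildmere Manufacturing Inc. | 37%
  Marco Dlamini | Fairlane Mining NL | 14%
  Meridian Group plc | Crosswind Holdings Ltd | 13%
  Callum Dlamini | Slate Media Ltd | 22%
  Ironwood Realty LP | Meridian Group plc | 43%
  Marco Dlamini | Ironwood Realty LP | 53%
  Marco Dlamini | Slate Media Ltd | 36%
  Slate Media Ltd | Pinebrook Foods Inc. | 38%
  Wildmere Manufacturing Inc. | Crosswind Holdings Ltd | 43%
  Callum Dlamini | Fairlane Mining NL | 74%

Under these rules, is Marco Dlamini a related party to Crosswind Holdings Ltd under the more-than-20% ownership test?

By spousal attribution (R3), Marco Dlamini is treated as also owning Callum Dlamini's interest in Fairlane Mining NL, giving 14% + 74% = 88%.
By spousal attribution (R3), Marco Dlamini is treated as also owning Callum Dlamini's interest in Slate Media Ltd, giving 36% + 22% = 58%.
Chain via Ironwood Realty LP → Meridian Group plc (R1): 53% × 43% × 13% = 2.9627% of Crosswind Holdings Ltd.
Chain via Fairlane Mining NL → Wildmere Manufacturing Inc. (R1): 88% × 37% × 43% = 14.0008% of Crosswind Holdings Ltd.
Chain via Slate Media Ltd → Pinebrook Foods Inc. (R1): 58% × 38% × 27% = 5.9508% of Crosswind Holdings Ltd.
Aggregating (R2): 2.9627% + 14.0008% + 5.9508% = 22.9143%.
22.9143% exceeds the 20% threshold, so Marco is a related party to Crosswind Holdings Ltd.

Yes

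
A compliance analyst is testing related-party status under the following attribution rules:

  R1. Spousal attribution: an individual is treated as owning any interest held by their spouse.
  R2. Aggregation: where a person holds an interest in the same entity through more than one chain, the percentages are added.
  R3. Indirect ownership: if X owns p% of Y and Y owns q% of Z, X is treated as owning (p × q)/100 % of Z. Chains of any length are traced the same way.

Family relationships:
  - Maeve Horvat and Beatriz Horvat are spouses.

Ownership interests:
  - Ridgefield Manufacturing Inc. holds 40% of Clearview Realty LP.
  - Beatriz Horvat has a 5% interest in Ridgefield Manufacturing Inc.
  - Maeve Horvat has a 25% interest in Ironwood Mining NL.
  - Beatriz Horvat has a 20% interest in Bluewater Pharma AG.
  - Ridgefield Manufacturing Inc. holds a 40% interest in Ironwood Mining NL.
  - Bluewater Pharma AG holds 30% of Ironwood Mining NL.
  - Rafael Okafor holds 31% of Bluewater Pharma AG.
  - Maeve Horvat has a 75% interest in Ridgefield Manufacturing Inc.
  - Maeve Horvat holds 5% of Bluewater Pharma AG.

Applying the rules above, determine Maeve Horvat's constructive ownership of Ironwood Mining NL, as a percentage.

64.5%

By spousal attribution (R1), Maeve Horvat is treated as also owning Beatriz Horvat's interest in Ridgefield Manufacturing Inc, giving 75% + 5% = 80%.
By spousal attribution (R1), Maeve Horvat is treated as also owning Beatriz Horvat's interest in Bluewater Pharma AG, giving 5% + 20% = 25%.
Chain via Ridgefield Manufacturing Inc. (R3): 80% × 40% = 32% of Ironwood Mining NL.
Chain via Bluewater Pharma AG (R3): 25% × 30% = 7.5% of Ironwood Mining NL.
Direct interest in Ironwood Mining NL: 25%.
Aggregating (R2): 32% + 7.5% + 25% = 64.5%.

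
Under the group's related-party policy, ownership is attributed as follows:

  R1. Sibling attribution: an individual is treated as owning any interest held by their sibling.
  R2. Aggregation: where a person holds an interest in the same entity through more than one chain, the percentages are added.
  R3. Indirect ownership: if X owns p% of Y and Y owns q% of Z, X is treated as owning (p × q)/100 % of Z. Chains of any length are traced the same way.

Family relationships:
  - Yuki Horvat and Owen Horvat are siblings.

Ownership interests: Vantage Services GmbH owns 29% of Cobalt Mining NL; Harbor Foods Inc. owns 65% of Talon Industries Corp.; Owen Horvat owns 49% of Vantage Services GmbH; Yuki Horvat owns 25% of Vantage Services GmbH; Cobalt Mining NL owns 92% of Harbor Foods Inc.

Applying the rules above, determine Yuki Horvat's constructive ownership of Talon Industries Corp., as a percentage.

By sibling attribution (R1), Yuki Horvat is treated as also owning Owen Horvat's interest in Vantage Services GmbH, giving 25% + 49% = 74%.
Chain via Vantage Services GmbH → Cobalt Mining NL → Harbor Foods Inc. (R3): 74% × 29% × 92% × 65% = 12.83308% of Talon Industries Corp.

12.83308%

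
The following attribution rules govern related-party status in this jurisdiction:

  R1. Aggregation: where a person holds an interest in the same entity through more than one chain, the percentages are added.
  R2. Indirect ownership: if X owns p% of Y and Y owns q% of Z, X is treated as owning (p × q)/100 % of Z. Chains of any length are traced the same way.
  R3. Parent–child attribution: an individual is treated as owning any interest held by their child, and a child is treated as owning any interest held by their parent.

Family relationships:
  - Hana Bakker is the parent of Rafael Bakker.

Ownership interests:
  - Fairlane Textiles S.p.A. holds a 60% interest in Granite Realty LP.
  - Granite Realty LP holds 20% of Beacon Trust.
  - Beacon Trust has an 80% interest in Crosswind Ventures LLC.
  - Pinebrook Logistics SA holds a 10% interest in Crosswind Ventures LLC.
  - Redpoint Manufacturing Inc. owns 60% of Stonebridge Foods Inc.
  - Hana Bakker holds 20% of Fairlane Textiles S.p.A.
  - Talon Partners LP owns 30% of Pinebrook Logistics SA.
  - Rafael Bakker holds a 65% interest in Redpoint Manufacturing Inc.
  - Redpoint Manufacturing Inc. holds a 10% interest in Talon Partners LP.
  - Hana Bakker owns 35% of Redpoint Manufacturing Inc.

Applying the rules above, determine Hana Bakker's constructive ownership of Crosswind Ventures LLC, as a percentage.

2.22%

By parent–child attribution (R3), Hana Bakker is treated as also owning Rafael Bakker's interest in Redpoint Manufacturing Inc, giving 35% + 65% = 100%.
Chain via Fairlane Textiles S.p.A. → Granite Realty LP → Beacon Trust (R2): 20% × 60% × 20% × 80% = 1.92% of Crosswind Ventures LLC.
Chain via Redpoint Manufacturing Inc. → Talon Partners LP → Pinebrook Logistics SA (R2): 100% × 10% × 30% × 10% = 0.3% of Crosswind Ventures LLC.
Aggregating (R1): 1.92% + 0.3% = 2.22%.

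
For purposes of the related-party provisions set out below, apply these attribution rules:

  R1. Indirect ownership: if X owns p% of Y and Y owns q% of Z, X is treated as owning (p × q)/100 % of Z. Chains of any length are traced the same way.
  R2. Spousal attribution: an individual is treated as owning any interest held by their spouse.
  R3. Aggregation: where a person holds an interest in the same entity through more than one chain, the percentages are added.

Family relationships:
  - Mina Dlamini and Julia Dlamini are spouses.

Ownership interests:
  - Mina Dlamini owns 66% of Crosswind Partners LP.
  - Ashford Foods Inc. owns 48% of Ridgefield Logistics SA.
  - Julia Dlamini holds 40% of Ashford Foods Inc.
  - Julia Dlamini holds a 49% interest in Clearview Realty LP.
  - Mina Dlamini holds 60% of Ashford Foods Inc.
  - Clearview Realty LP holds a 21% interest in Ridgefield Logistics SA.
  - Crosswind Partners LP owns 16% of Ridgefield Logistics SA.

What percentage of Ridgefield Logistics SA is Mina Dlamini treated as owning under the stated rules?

68.85%

By spousal attribution (R2), Mina Dlamini is treated as also owning Julia Dlamini's interest in Ashford Foods Inc, giving 60% + 40% = 100%.
By spousal attribution (R2), Mina Dlamini is treated as owning Julia Dlamini's 49% interest in Clearview Realty LP.
Chain via Crosswind Partners LP (R1): 66% × 16% = 10.56% of Ridgefield Logistics SA.
Chain via Ashford Foods Inc. (R1): 100% × 48% = 48% of Ridgefield Logistics SA.
Chain via Clearview Realty LP (R1): 49% × 21% = 10.29% of Ridgefield Logistics SA.
Aggregating (R3): 10.56% + 48% + 10.29% = 68.85%.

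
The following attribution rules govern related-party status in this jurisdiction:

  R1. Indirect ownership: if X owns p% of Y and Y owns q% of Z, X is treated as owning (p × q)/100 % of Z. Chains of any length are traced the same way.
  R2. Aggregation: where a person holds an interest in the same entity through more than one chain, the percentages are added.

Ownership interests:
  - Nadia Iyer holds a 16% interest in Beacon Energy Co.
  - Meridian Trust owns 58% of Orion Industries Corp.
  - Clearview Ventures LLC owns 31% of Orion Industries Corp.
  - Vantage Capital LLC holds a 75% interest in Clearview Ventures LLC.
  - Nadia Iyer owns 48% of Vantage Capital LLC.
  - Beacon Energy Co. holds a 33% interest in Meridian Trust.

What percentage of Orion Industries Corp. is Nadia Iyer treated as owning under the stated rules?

Chain via Vantage Capital LLC → Clearview Ventures LLC (R1): 48% × 75% × 31% = 11.16% of Orion Industries Corp.
Chain via Beacon Energy Co. → Meridian Trust (R1): 16% × 33% × 58% = 3.0624% of Orion Industries Corp.
Aggregating (R2): 11.16% + 3.0624% = 14.2224%.

14.2224%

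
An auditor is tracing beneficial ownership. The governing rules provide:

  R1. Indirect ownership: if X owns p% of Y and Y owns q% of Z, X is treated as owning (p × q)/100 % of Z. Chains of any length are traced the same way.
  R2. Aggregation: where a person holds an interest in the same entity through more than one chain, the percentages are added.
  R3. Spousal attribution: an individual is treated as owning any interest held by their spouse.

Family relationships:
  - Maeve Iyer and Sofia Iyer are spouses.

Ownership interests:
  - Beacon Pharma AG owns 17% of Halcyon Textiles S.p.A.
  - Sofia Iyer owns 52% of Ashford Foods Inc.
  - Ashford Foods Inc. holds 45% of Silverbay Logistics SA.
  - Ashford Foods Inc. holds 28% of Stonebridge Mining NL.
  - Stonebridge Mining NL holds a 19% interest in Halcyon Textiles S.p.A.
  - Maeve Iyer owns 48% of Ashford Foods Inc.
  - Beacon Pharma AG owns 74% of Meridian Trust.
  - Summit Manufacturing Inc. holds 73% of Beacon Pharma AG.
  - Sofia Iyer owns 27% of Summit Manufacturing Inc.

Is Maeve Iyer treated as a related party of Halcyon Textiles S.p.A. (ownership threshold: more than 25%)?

By spousal attribution (R3), Maeve Iyer is treated as also owning Sofia Iyer's interest in Ashford Foods Inc, giving 48% + 52% = 100%.
By spousal attribution (R3), Maeve Iyer is treated as owning Sofia Iyer's 27% interest in Summit Manufacturing Inc.
Chain via Ashford Foods Inc. → Stonebridge Mining NL (R1): 100% × 28% × 19% = 5.32% of Halcyon Textiles S.p.A.
Chain via Summit Manufacturing Inc. → Beacon Pharma AG (R1): 27% × 73% × 17% = 3.3507% of Halcyon Textiles S.p.A.
Aggregating (R2): 5.32% + 3.3507% = 8.6707%.
8.6707% does not exceed the 25% threshold, so Maeve is not a related party to Halcyon Textiles S.p.A.

No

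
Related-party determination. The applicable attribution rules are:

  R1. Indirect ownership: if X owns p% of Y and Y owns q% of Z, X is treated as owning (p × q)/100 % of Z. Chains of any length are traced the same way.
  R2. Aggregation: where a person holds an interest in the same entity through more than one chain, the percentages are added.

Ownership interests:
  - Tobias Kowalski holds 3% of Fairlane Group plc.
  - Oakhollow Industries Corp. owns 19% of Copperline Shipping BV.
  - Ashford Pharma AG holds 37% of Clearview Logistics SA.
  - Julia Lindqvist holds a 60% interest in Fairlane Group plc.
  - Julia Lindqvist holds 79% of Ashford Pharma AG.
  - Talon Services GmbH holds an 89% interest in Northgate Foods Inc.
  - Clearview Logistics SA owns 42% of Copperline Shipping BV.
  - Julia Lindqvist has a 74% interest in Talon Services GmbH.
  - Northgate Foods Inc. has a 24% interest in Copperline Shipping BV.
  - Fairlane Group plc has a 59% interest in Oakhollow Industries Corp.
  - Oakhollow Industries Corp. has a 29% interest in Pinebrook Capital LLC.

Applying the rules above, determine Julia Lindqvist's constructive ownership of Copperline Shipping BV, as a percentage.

34.809%

Chain via Fairlane Group plc → Oakhollow Industries Corp. (R1): 60% × 59% × 19% = 6.726% of Copperline Shipping BV.
Chain via Talon Services GmbH → Northgate Foods Inc. (R1): 74% × 89% × 24% = 15.8064% of Copperline Shipping BV.
Chain via Ashford Pharma AG → Clearview Logistics SA (R1): 79% × 37% × 42% = 12.2766% of Copperline Shipping BV.
Aggregating (R2): 6.726% + 15.8064% + 12.2766% = 34.809%.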